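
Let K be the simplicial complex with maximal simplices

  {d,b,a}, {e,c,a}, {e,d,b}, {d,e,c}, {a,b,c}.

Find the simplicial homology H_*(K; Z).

We work with the vertex ordering a < b < c < d < e. The simplices of K, each written with vertices in increasing order, are:

  0-simplices (5): a, b, c, d, e
  1-simplices (10): ab, ac, ad, ae, bc, bd, be, cd, ce, de
  2-simplices (5): abc, abd, ace, bde, cde

so the chain groups are C_0 ≅ Z^5, C_1 ≅ Z^10, C_2 ≅ Z^5.

∂_1: C_1 → C_0 sends each edge [p,q] (with p < q) to q − p.
This gives a 5×10 integer matrix of rank 4; reducing to Smith normal form yields diagonal entries (1,1,1,1).

∂_2: C_2 → C_1 acts by ∂[p,q,r] = [q,r] − [p,r] + [p,q]. For instance
  ∂abd = bd − ad + ab,
  ∂ace = ce − ae + ac.
As a 10×5 matrix over Z this has rank 5, with invariant factors (1,1,1,1,1).

Reading off H_k = ker ∂_k / im ∂_{k+1}:

  H_0: rank C_0 − rank ∂_1 = 5 − 4 = 1, and the invariant factors of ∂_1 are all 1, so H_0 ≅ Z.
  H_1: rank ker ∂_1 − rank ∂_2 = (10 − 4) − 5 = 1, and the invariant factors of ∂_2 are all 1, so H_1 ≅ Z.
  H_2: rank ker ∂_2 − rank ∂_3 = (5 − 5) − 0 = 0, and there is no ∂_3, so H_2 ≅ 0.

H_0 = Z,  H_1 = Z,  H_2 = 0.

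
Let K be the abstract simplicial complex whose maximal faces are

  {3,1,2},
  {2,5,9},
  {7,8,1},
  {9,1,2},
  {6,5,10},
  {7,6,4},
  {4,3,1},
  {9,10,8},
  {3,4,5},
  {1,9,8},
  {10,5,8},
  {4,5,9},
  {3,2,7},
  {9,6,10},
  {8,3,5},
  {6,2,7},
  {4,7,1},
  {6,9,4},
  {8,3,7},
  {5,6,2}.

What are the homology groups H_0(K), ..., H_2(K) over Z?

We work with the vertex ordering 1 < 2 < 3 < 4 < 5 < 6 < 7 < 8 < 9 < 10. The simplices of K, each written with vertices in increasing order, are:

  0-simplices (10): [1], [2], [3], [4], [5], [6], [7], [8], [9], [10]
  1-simplices (30): (30 of them)
  2-simplices (20): (20 of them)

giving chain groups C_0 ≅ Z^10, C_1 ≅ Z^30, C_2 ≅ Z^20.

∂_1: C_1 → C_0 sends each edge [p,q] (with p < q) to q − p.
The resulting 10×30 matrix has rank 9, and its Smith normal form has invariant factors (1,1,1,1,1,1,1,1,1).

Boundary ∂_2: C_2 → C_1 maps a triangle to the signed sum of its edges. For instance
  ∂[5,8,10] = [8,10] − [5,10] + [5,8],
  ∂[2,5,9] = [5,9] − [2,9] + [2,5].
As a 30×20 matrix over Z this has rank 20, with invariant factors (1,1,1,1,1,1,1,1,1,1,1,1,1,1,1,1,1,1,1,2).

Now H_k = ker ∂_k / im ∂_{k+1}, so:

  H_0: rank C_0 − rank ∂_1 = 10 − 9 = 1, and the invariant factors of ∂_1 are all 1, so H_0 ≅ Z.
  H_1: rank ker ∂_1 − rank ∂_2 = (30 − 9) − 20 = 1, and ∂_2 has invariant factor 2 > 1, so H_1 ≅ Z × Z/2.
  H_2: rank ker ∂_2 − rank ∂_3 = (20 − 20) − 0 = 0, and there is no ∂_3, so H_2 ≅ 0.

H_0 = Z,  H_1 = Z × Z/2,  H_2 = 0.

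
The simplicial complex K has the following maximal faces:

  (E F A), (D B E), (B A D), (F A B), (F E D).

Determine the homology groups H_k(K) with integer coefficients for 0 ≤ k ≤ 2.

Order the vertices as A < B < D < E < F. Listing each simplex with vertices in this order, K has dimension 2 with simplices:

  0-simplices (5): A, B, D, E, F
  1-simplices (10): AB, AD, AE, AF, BD, BE, BF, DE, DF, EF
  2-simplices (5): ABD, ABF, AEF, BDE, DEF

so the chain groups are C_0 ≅ Z^5, C_1 ≅ Z^10, C_2 ≅ Z^5.

The boundary map ∂_1: C_1 → C_0 sends each edge [p,q] (with p < q) to q − p.
This gives a 5×10 integer matrix of rank 4; reducing to Smith normal form yields diagonal entries (1,1,1,1).

The boundary map ∂_2: C_2 → C_1 sends each 2-simplex [p,q,r] to [q,r] − [p,r] + [p,q]. For instance
  ∂AEF = EF − AF + AE,
  ∂BDE = DE − BE + BD.
The 10×5 boundary matrix has rank 5 and Smith normal form diag(1,1,1,1,1).

Reading off H_k = ker ∂_k / im ∂_{k+1}:

  H_0: rank C_0 − rank ∂_1 = 5 − 4 = 1, and the invariant factors of ∂_1 are all 1, so H_0 ≅ Z.
  H_1: rank ker ∂_1 − rank ∂_2 = (10 − 4) − 5 = 1, and the invariant factors of ∂_2 are all 1, so H_1 ≅ Z.
  H_2: rank ker ∂_2 − rank ∂_3 = (5 − 5) − 0 = 0, and there is no ∂_3, so H_2 ≅ 0.

(K is a triangulation of the Möbius band.)

H_0 = Z,  H_1 = Z,  H_2 = 0.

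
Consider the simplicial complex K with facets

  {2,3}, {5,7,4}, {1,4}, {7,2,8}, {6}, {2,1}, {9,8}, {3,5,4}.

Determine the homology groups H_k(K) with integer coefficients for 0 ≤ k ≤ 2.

H_0 = Z^2,  H_1 = Z^2,  H_2 = 0.

We work with the vertex ordering 1 < 2 < 3 < 4 < 5 < 6 < 7 < 8 < 9. The simplices of K, each written with vertices in increasing order, are:

  0-simplices (9): [1], [2], [3], [4], [5], [6], [7], [8], [9]
  1-simplices (12): [1,2], [1,4], [2,3], [2,7], [2,8], [3,4], [3,5], [4,5], [4,7], [5,7], [7,8], [8,9]
  2-simplices (3): [2,7,8], [3,4,5], [4,5,7]

so the chain groups are C_0 ≅ Z^9, C_1 ≅ Z^12, C_2 ≅ Z^3.

Boundary ∂_1: C_1 → C_0 sends each edge [p,q] (with p < q) to q − p.
This gives a 9×12 integer matrix of rank 7; reducing to Smith normal form yields diagonal entries (1,1,1,1,1,1,1).

The boundary map ∂_2: C_2 → C_1 sends each 2-simplex [p,q,r] to [q,r] − [p,r] + [p,q]. For instance
  ∂[2,7,8] = [7,8] − [2,8] + [2,7],
  ∂[4,5,7] = [5,7] − [4,7] + [4,5].
This gives a 12×3 integer matrix of rank 3; reducing to Smith normal form yields diagonal entries (1,1,1).

Computing H_k = (kernel of ∂_k) / (image of ∂_{k+1}):

  H_0: rank C_0 − rank ∂_1 = 9 − 7 = 2, and the invariant factors of ∂_1 are all 1, so H_0 ≅ Z^2.
  H_1: rank ker ∂_1 − rank ∂_2 = (12 − 7) − 3 = 2, and the invariant factors of ∂_2 are all 1, so H_1 ≅ Z^2.
  H_2: rank ker ∂_2 − rank ∂_3 = (3 − 3) − 0 = 0, and there is no ∂_3, so H_2 ≅ 0.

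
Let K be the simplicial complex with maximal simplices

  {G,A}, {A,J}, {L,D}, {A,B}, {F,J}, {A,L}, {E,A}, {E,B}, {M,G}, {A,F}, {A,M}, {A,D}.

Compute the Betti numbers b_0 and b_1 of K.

b_0 = 1, b_1 = 4.

Take the total order A < B < D < E < F < G < J < L < M on the vertex set. Then K (dimension 1) consists of the simplices:

  0-simplices (9): A, B, D, E, F, G, J, L, M
  1-simplices (12): AB, AD, AE, AF, AG, AJ, AL, AM, BE, DL, FJ, GM

so the chain groups are C_0 ≅ Z^9, C_1 ≅ Z^12.

Boundary ∂_1: C_1 → C_0 is given by ∂[p,q] = [q] − [p]. For instance
  ∂BE = E − B.
The 9×12 boundary matrix has rank 8 and Smith normal form diag(1,1,1,1,1,1,1,1).

Reading off H_k = ker ∂_k / im ∂_{k+1}:

  H_0: rank C_0 − rank ∂_1 = 9 − 8 = 1, and the invariant factors of ∂_1 are all 1, so H_0 ≅ Z.
  H_1: rank ker ∂_1 − rank ∂_2 = (12 − 8) − 0 = 4, and there is no ∂_2, so H_1 ≅ Z^4.

As a check, the Euler characteristic is 9 − 12 = -3, which agrees with 1 − 4 = -3.

Hence the Betti numbers are b_0 = 1, b_1 = 4.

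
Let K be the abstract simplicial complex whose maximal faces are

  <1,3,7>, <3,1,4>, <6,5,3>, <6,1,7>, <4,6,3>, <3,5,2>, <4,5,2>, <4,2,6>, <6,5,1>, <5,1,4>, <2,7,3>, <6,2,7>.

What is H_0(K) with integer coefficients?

We work with the vertex ordering 1 < 2 < 3 < 4 < 5 < 6 < 7. The simplices of K, each written with vertices in increasing order, are:

  0-simplices (7): [1], [2], [3], [4], [5], [6], [7]
  1-simplices (18): [1,3], [1,4], [1,5], [1,6], [1,7], [2,3], [2,4], [2,5], [2,6], [2,7], [3,4], [3,5], [3,6], [3,7], [4,5], [4,6], [5,6], [6,7]
  2-simplices (12): [1,3,4], [1,3,7], [1,4,5], [1,5,6], [1,6,7], [2,3,5], [2,3,7], [2,4,5], [2,4,6], [2,6,7], [3,4,6], [3,5,6]

giving chain groups C_0 ≅ Z^7, C_1 ≅ Z^18, C_2 ≅ Z^12.

The boundary map ∂_1: C_1 → C_0 is given by ∂[p,q] = [q] − [p]. For instance
  ∂[1,3] = [3] − [1].
As a 7×18 matrix over Z this has rank 6, with invariant factors (1,1,1,1,1,1).

The boundary map ∂_2: C_2 → C_1 maps a triangle to the signed sum of its edges. For instance
  ∂[3,4,6] = [4,6] − [3,6] + [3,4],
  ∂[2,6,7] = [6,7] − [2,7] + [2,6].
The 18×12 boundary matrix has rank 12 and Smith normal form diag(1,1,1,1,1,1,1,1,1,1,1,2).

From H_k ≅ ker(∂_k) / im(∂_{k+1}) we obtain:

  H_0: rank C_0 − rank ∂_1 = 7 − 6 = 1, and the invariant factors of ∂_1 are all 1, so H_0 = Z.

H_0 ≅ Z.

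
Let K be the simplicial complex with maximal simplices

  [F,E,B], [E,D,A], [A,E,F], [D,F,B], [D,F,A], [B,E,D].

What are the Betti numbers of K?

b_0 = 1, b_1 = 0, b_2 = 1.

K has 5 vertices, 9 edges, 6 triangles.
rank ∂_0 = 0, rank ∂_1 = 4 ⇒ b_0 = 5 − 0 − 4 = 1; all invariant factors of ∂_1 are 1 so no torsion. So H_0 ≅ Z.
rank ∂_1 = 4, rank ∂_2 = 5 ⇒ b_1 = 9 − 4 − 5 = 0; all invariant factors of ∂_2 are 1 so no torsion. So H_1 ≅ 0.
rank ∂_2 = 5, rank ∂_3 = 0 ⇒ b_2 = 6 − 5 − 0 = 1. So H_2 ≅ Z.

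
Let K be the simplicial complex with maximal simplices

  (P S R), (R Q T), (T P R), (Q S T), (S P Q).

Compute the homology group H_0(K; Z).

Order the vertices as P < Q < R < S < T. Listing each simplex with vertices in this order, K has dimension 2 with simplices:

  0-simplices (5): P, Q, R, S, T
  1-simplices (10): PQ, PR, PS, PT, QR, QS, QT, RS, RT, ST
  2-simplices (5): PQS, PRS, PRT, QRT, QST

so the chain groups are C_0 ≅ Z^5, C_1 ≅ Z^10, C_2 ≅ Z^5.

∂_1: C_1 → C_0 is given by ∂[p,q] = [q] − [p]. For instance
  ∂PT = T − P.
As a 5×10 matrix over Z this has rank 4, with invariant factors (1,1,1,1).

The boundary map ∂_2: C_2 → C_1 maps a triangle to the signed sum of its edges. For instance
  ∂PRS = RS − PS + PR,
  ∂QRT = RT − QT + QR.
The 10×5 boundary matrix has rank 5 and Smith normal form diag(1,1,1,1,1).

From H_k ≅ ker(∂_k) / im(∂_{k+1}) we obtain:

  H_0: rank C_0 − rank ∂_1 = 5 − 4 = 1, and the invariant factors of ∂_1 are all 1, so H_0 = Z.

H_0 = Z.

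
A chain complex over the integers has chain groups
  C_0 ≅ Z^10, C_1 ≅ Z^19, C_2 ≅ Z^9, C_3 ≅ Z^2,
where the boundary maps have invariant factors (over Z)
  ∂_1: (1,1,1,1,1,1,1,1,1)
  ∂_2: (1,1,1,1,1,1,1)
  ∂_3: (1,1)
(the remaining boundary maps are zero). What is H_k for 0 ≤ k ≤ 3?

H_0 ≅ Z,  H_1 ≅ Z^3,  H_2 = 0,  H_3 = 0.

H_0: b_0 = 10 − 0 − 9 = 1; torsion from ∂_1 factors > 1: none. So H_0 ≅ Z.
H_1: b_1 = 19 − 9 − 7 = 3; torsion from ∂_2 factors > 1: none. So H_1 ≅ Z^3.
H_2: b_2 = 9 − 7 − 2 = 0; torsion from ∂_3 factors > 1: none. So H_2 ≅ 0.
H_3: b_3 = 2 − 2 − 0 = 0; torsion from ∂_4 factors > 1: none. So H_3 ≅ 0.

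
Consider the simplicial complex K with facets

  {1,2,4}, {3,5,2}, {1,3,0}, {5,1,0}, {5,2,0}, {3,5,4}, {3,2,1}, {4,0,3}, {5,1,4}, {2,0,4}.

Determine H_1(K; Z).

Take the total order 0 < 1 < 2 < 3 < 4 < 5 on the vertex set. Then K (dimension 2) consists of the simplices:

  0-simplices (6): [0], [1], [2], [3], [4], [5]
  1-simplices (15): [0,1], [0,2], [0,3], [0,4], [0,5], [1,2], [1,3], [1,4], [1,5], [2,3], [2,4], [2,5], [3,4], [3,5], [4,5]
  2-simplices (10): [0,1,3], [0,1,5], [0,2,4], [0,2,5], [0,3,4], [1,2,3], [1,2,4], [1,4,5], [2,3,5], [3,4,5]

so the chain groups are C_0 ≅ Z^6, C_1 ≅ Z^15, C_2 ≅ Z^10.

Boundary ∂_1: C_1 → C_0 maps an edge to its endpoints' difference, ∂[p,q] = q − p. For instance
  ∂[0,4] = [4] − [0].
This gives a 6×15 integer matrix of rank 5; reducing to Smith normal form yields diagonal entries (1,1,1,1,1).

∂_2: C_2 → C_1 maps a triangle to the signed sum of its edges. For instance
  ∂[3,4,5] = [4,5] − [3,5] + [3,4],
  ∂[0,1,3] = [1,3] − [0,3] + [0,1].
As a 15×10 matrix over Z this has rank 10, with invariant factors (1,1,1,1,1,1,1,1,1,2).

Now H_k = ker ∂_k / im ∂_{k+1}, so:

  H_1: rank ker ∂_1 − rank ∂_2 = (15 − 5) − 10 = 0, and ∂_2 has invariant factor 2 > 1, so H_1 ≅ Z_2.

H_1 ≅ Z_2.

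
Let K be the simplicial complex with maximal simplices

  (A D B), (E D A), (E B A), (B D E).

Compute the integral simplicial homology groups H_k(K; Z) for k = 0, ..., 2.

Take the total order A < B < D < E on the vertex set. Then K (dimension 2) consists of the simplices:

  0-simplices (4): A, B, D, E
  1-simplices (6): AB, AD, AE, BD, BE, DE
  2-simplices (4): ABD, ABE, ADE, BDE

so the chain groups are C_0 ≅ Z^4, C_1 ≅ Z^6, C_2 ≅ Z^4.

The boundary map ∂_1: C_1 → C_0 maps an edge to its endpoints' difference, ∂[p,q] = q − p.
This gives a 4×6 integer matrix of rank 3; reducing to Smith normal form yields diagonal entries (1,1,1).

The boundary map ∂_2: C_2 → C_1 acts by ∂[p,q,r] = [q,r] − [p,r] + [p,q]. For instance
  ∂ABE = BE − AE + AB,
  ∂ABD = BD − AD + AB.
This gives a 6×4 integer matrix of rank 3; reducing to Smith normal form yields diagonal entries (1,1,1).

Reading off H_k = ker ∂_k / im ∂_{k+1}:

  H_0: rank C_0 − rank ∂_1 = 4 − 3 = 1, and the invariant factors of ∂_1 are all 1, so H_0 ≅ Z.
  H_1: rank ker ∂_1 − rank ∂_2 = (6 − 3) − 3 = 0, and the invariant factors of ∂_2 are all 1, so H_1 ≅ 0.
  H_2: rank ker ∂_2 − rank ∂_3 = (4 − 3) − 0 = 1, and there is no ∂_3, so H_2 ≅ Z.

(K is a triangulation of the 2-sphere S^2.)

H_0 ≅ Z,  H_1 = 0,  H_2 ≅ Z.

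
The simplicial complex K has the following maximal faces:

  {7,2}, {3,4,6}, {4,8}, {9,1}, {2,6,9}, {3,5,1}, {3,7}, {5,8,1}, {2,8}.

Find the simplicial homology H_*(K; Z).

Order the vertices as 1 < 2 < 3 < 4 < 5 < 6 < 7 < 8 < 9. Listing each simplex with vertices in this order, K has dimension 2 with simplices:

  0-simplices (9): [1], [2], [3], [4], [5], [6], [7], [8], [9]
  1-simplices (16): [1,3], [1,5], [1,8], [1,9], [2,6], [2,7], [2,8], [2,9], [3,4], [3,5], [3,6], [3,7], [4,6], [4,8], [5,8], [6,9]
  2-simplices (4): [1,3,5], [1,5,8], [2,6,9], [3,4,6]

Hence C_0 ≅ Z^9, C_1 ≅ Z^16, C_2 ≅ Z^4.

Boundary ∂_1: C_1 → C_0 is given by ∂[p,q] = [q] − [p]. For instance
  ∂[3,5] = [5] − [3].
The 9×16 boundary matrix has rank 8 and Smith normal form diag(1,1,1,1,1,1,1,1).

∂_2: C_2 → C_1 maps a triangle to the signed sum of its edges. For instance
  ∂[1,3,5] = [3,5] − [1,5] + [1,3],
  ∂[2,6,9] = [6,9] − [2,9] + [2,6].
The resulting 16×4 matrix has rank 4, and its Smith normal form has invariant factors (1,1,1,1).

Reading off H_k = ker ∂_k / im ∂_{k+1}:

  H_0: rank C_0 − rank ∂_1 = 9 − 8 = 1, and the invariant factors of ∂_1 are all 1, so H_0 = Z.
  H_1: rank ker ∂_1 − rank ∂_2 = (16 − 8) − 4 = 4, and the invariant factors of ∂_2 are all 1, so H_1 = Z^4.
  H_2: rank ker ∂_2 − rank ∂_3 = (4 − 4) − 0 = 0, and there is no ∂_3, so H_2 = 0.

As a check, the Euler characteristic is 9 − 16 + 4 = -3, which agrees with 1 − 4 + 0 = -3.

H_0 ≅ Z,  H_1 ≅ Z^4,  H_2 = 0.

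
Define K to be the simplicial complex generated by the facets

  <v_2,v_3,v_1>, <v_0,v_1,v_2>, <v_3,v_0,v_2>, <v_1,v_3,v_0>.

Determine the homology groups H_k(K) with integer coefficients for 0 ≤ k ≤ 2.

H_0 = Z,  H_1 = 0,  H_2 = Z.

We work with the vertex ordering v_0 < v_1 < v_2 < v_3. The simplices of K, each written with vertices in increasing order, are:

  0-simplices (4): [v_0], [v_1], [v_2], [v_3]
  1-simplices (6): [v_0,v_1], [v_0,v_2], [v_0,v_3], [v_1,v_2], [v_1,v_3], [v_2,v_3]
  2-simplices (4): [v_0,v_1,v_2], [v_0,v_1,v_3], [v_0,v_2,v_3], [v_1,v_2,v_3]

so the chain groups are C_0 ≅ Z^4, C_1 ≅ Z^6, C_2 ≅ Z^4.

Boundary ∂_1: C_1 → C_0 sends each edge [p,q] (with p < q) to q − p.
This gives a 4×6 integer matrix of rank 3; reducing to Smith normal form yields diagonal entries (1,1,1).

∂_2: C_2 → C_1 sends each 2-simplex [p,q,r] to [q,r] − [p,r] + [p,q]. For instance
  ∂[v_0,v_1,v_3] = [v_1,v_3] − [v_0,v_3] + [v_0,v_1],
  ∂[v_1,v_2,v_3] = [v_2,v_3] − [v_1,v_3] + [v_1,v_2].
The resulting 6×4 matrix has rank 3, and its Smith normal form has invariant factors (1,1,1).

Reading off H_k = ker ∂_k / im ∂_{k+1}:

  H_0: rank C_0 − rank ∂_1 = 4 − 3 = 1, and the invariant factors of ∂_1 are all 1, so H_0 ≅ Z.
  H_1: rank ker ∂_1 − rank ∂_2 = (6 − 3) − 3 = 0, and the invariant factors of ∂_2 are all 1, so H_1 ≅ 0.
  H_2: rank ker ∂_2 − rank ∂_3 = (4 − 3) − 0 = 1, and there is no ∂_3, so H_2 ≅ Z.

As a check, the Euler characteristic is 4 − 6 + 4 = 2, which agrees with 1 − 0 + 1 = 2.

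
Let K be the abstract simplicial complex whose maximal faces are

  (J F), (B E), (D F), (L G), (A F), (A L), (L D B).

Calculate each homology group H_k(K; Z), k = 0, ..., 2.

H_0 ≅ Z,  H_1 ≅ Z,  H_2 = 0.

Order the vertices as A < B < D < E < F < G < J < L. Listing each simplex with vertices in this order, K has dimension 2 with simplices:

  0-simplices (8): A, B, D, E, F, G, J, L
  1-simplices (9): AF, AL, BD, BE, BL, DF, DL, FJ, GL
  2-simplices (1): BDL

giving chain groups C_0 ≅ Z^8, C_1 ≅ Z^9, C_2 ≅ Z^1.

∂_1: C_1 → C_0 sends each edge [p,q] (with p < q) to q − p. For instance
  ∂DL = L − D.
As a 8×9 matrix over Z this has rank 7, with invariant factors (1,1,1,1,1,1,1).

Boundary ∂_2: C_2 → C_1 acts by ∂[p,q,r] = [q,r] − [p,r] + [p,q]. For instance
  ∂BDL = DL − BL + BD.
The 9×1 boundary matrix has rank 1 and Smith normal form diag(1).

Computing H_k = (kernel of ∂_k) / (image of ∂_{k+1}):

  H_0: rank C_0 − rank ∂_1 = 8 − 7 = 1, and the invariant factors of ∂_1 are all 1, so H_0 ≅ Z.
  H_1: rank ker ∂_1 − rank ∂_2 = (9 − 7) − 1 = 1, and the invariant factors of ∂_2 are all 1, so H_1 ≅ Z.
  H_2: rank ker ∂_2 − rank ∂_3 = (1 − 1) − 0 = 0, and there is no ∂_3, so H_2 ≅ 0.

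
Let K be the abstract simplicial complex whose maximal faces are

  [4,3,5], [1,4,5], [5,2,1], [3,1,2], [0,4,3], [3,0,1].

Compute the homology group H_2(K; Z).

We work with the vertex ordering 0 < 1 < 2 < 3 < 4 < 5. The simplices of K, each written with vertices in increasing order, are:

  0-simplices (6): [0], [1], [2], [3], [4], [5]
  1-simplices (12): [0,1], [0,3], [0,4], [1,2], [1,3], [1,4], [1,5], [2,3], [2,5], [3,4], [3,5], [4,5]
  2-simplices (6): [0,1,3], [0,3,4], [1,2,3], [1,2,5], [1,4,5], [3,4,5]

Hence C_0 ≅ Z^6, C_1 ≅ Z^12, C_2 ≅ Z^6.

Boundary ∂_1: C_1 → C_0 maps an edge to its endpoints' difference, ∂[p,q] = q − p. For instance
  ∂[4,5] = [5] − [4].
The 6×12 boundary matrix has rank 5 and Smith normal form diag(1,1,1,1,1).

Boundary ∂_2: C_2 → C_1 acts by ∂[p,q,r] = [q,r] − [p,r] + [p,q]. For instance
  ∂[1,4,5] = [4,5] − [1,5] + [1,4],
  ∂[0,3,4] = [3,4] − [0,4] + [0,3].
The 12×6 boundary matrix has rank 6 and Smith normal form diag(1,1,1,1,1,1).

Computing H_k = (kernel of ∂_k) / (image of ∂_{k+1}):

  H_2: rank ker ∂_2 − rank ∂_3 = (6 − 6) − 0 = 0, and there is no ∂_3, so H_2 ≅ 0.

H_2 ≅ 0.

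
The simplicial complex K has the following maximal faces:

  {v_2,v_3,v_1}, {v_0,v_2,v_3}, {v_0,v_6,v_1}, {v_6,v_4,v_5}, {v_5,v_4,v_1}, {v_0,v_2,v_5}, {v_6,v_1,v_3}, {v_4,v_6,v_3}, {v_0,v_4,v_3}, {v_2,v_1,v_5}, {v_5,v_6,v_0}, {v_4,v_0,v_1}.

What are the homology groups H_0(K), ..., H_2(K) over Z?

Order the vertices as v_0 < v_1 < v_2 < v_3 < v_4 < v_5 < v_6. Listing each simplex with vertices in this order, K has dimension 2 with simplices:

  0-simplices (7): [v_0], [v_1], [v_2], [v_3], [v_4], [v_5], [v_6]
  1-simplices (18): (18 of them)
  2-simplices (12): (12 of them)

so the chain groups are C_0 ≅ Z^7, C_1 ≅ Z^18, C_2 ≅ Z^12.

The boundary map ∂_1: C_1 → C_0 is given by ∂[p,q] = [q] − [p]. For instance
  ∂[v_0,v_1] = [v_1] − [v_0].
The resulting 7×18 matrix has rank 6, and its Smith normal form has invariant factors (1,1,1,1,1,1).

∂_2: C_2 → C_1 sends each 2-simplex [p,q,r] to [q,r] − [p,r] + [p,q]. For instance
  ∂[v_0,v_1,v_6] = [v_1,v_6] − [v_0,v_6] + [v_0,v_1],
  ∂[v_0,v_3,v_4] = [v_3,v_4] − [v_0,v_4] + [v_0,v_3].
As a 18×12 matrix over Z this has rank 12, with invariant factors (1,1,1,1,1,1,1,1,1,1,1,2).

Reading off H_k = ker ∂_k / im ∂_{k+1}:

  H_0: rank C_0 − rank ∂_1 = 7 − 6 = 1, and the invariant factors of ∂_1 are all 1, so H_0 ≅ Z.
  H_1: rank ker ∂_1 − rank ∂_2 = (18 − 6) − 12 = 0, and ∂_2 has invariant factor 2 > 1, so H_1 ≅ Z/2Z.
  H_2: rank ker ∂_2 − rank ∂_3 = (12 − 12) − 0 = 0, and there is no ∂_3, so H_2 ≅ 0.

(K is a triangulation of the real projective plane RP^2.)

H_0 ≅ Z,  H_1 ≅ Z/2Z,  H_2 = 0.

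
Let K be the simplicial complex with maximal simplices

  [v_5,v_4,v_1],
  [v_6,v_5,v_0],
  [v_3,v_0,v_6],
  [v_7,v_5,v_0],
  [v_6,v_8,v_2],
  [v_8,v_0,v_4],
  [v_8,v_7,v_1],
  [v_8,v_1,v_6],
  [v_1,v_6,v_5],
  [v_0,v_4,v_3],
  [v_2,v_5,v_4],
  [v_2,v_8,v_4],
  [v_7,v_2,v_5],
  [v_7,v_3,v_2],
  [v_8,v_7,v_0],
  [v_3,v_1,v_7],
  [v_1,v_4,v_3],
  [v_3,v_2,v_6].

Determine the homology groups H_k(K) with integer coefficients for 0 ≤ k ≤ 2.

H_0 = Z,  H_1 = Z^2,  H_2 = Z.

Order the vertices as v_0 < v_1 < v_2 < v_3 < v_4 < v_5 < v_6 < v_7 < v_8. Listing each simplex with vertices in this order, K has dimension 2 with simplices:

  0-simplices (9): [v_0], [v_1], [v_2], [v_3], [v_4], [v_5], [v_6], [v_7], [v_8]
  1-simplices (27): (27 of them)
  2-simplices (18): (18 of them)

Hence C_0 ≅ Z^9, C_1 ≅ Z^27, C_2 ≅ Z^18.

The boundary map ∂_1: C_1 → C_0 sends each edge [p,q] (with p < q) to q − p.
The 9×27 boundary matrix has rank 8 and Smith normal form diag(1,1,1,1,1,1,1,1).

The boundary map ∂_2: C_2 → C_1 sends each 2-simplex [p,q,r] to [q,r] − [p,r] + [p,q]. For instance
  ∂[v_0,v_4,v_8] = [v_4,v_8] − [v_0,v_8] + [v_0,v_4],
  ∂[v_1,v_4,v_5] = [v_4,v_5] − [v_1,v_5] + [v_1,v_4].
As a 27×18 matrix over Z this has rank 17, with invariant factors (1,1,1,1,1,1,1,1,1,1,1,1,1,1,1,1,1).

Reading off H_k = ker ∂_k / im ∂_{k+1}:

  H_0: rank C_0 − rank ∂_1 = 9 − 8 = 1, and the invariant factors of ∂_1 are all 1, so H_0 ≅ Z.
  H_1: rank ker ∂_1 − rank ∂_2 = (27 − 8) − 17 = 2, and the invariant factors of ∂_2 are all 1, so H_1 ≅ Z^2.
  H_2: rank ker ∂_2 − rank ∂_3 = (18 − 17) − 0 = 1, and there is no ∂_3, so H_2 ≅ Z.

(K is a triangulation of the torus T^2.)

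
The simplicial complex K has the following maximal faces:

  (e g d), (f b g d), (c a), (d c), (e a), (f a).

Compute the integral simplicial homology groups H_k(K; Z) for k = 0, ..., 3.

H_0 ≅ Z,  H_1 ≅ Z^2,  H_2 = 0,  H_3 = 0.

Take the total order a < b < c < d < e < f < g on the vertex set. Then K (dimension 3) consists of the simplices:

  0-simplices (7): a, b, c, d, e, f, g
  1-simplices (12): ac, ae, af, bd, bf, bg, cd, de, df, dg, eg, fg
  2-simplices (5): bdf, bdg, bfg, deg, dfg
  3-simplices (1): bdfg

giving chain groups C_0 ≅ Z^7, C_1 ≅ Z^12, C_2 ≅ Z^5, C_3 ≅ Z^1.

The boundary map ∂_1: C_1 → C_0 is given by ∂[p,q] = [q] − [p].
This gives a 7×12 integer matrix of rank 6; reducing to Smith normal form yields diagonal entries (1,1,1,1,1,1).

The boundary map ∂_2: C_2 → C_1 sends each 2-simplex [p,q,r] to [q,r] − [p,r] + [p,q]. For instance
  ∂dfg = fg − dg + df,
  ∂deg = eg − dg + de.
As a 12×5 matrix over Z this has rank 4, with invariant factors (1,1,1,1).

The boundary map ∂_3: C_3 → C_2 sends each 3-simplex σ to the alternating sum Σ_i (−1)^i (σ with its i-th vertex removed). For instance
  ∂bdfg = dfg − bfg + bdg − bdf.
The 5×1 boundary matrix has rank 1 and Smith normal form diag(1).

Reading off H_k = ker ∂_k / im ∂_{k+1}:

  H_0: rank C_0 − rank ∂_1 = 7 − 6 = 1, and the invariant factors of ∂_1 are all 1, so H_0 = Z.
  H_1: rank ker ∂_1 − rank ∂_2 = (12 − 6) − 4 = 2, and the invariant factors of ∂_2 are all 1, so H_1 = Z^2.
  H_2: rank ker ∂_2 − rank ∂_3 = (5 − 4) − 1 = 0, and the invariant factors of ∂_3 are all 1, so H_2 = 0.
  H_3: rank ker ∂_3 − rank ∂_4 = (1 − 1) − 0 = 0, and there is no ∂_4, so H_3 = 0.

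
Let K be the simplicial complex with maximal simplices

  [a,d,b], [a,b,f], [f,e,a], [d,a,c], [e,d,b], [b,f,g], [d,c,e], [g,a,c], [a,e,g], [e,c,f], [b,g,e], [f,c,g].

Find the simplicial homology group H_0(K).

H_0 = Z.

Fix the vertex order a < b < c < d < e < f < g and write every simplex with vertices in increasing order. Then dim K = 2 and the simplices of K are:

  0-simplices (7): a, b, c, d, e, f, g
  1-simplices (18): ab, ac, ad, ae, af, ag, bd, be, bf, bg, cd, ce, cf, cg, de, ef, eg, fg
  2-simplices (12): abd, abf, acd, acg, aef, aeg, bde, beg, bfg, cde, cef, cfg

so the chain groups are C_0 ≅ Z^7, C_1 ≅ Z^18, C_2 ≅ Z^12.

Boundary ∂_1: C_1 → C_0 is given by ∂[p,q] = [q] − [p]. For instance
  ∂de = e − d.
As a 7×18 matrix over Z this has rank 6, with invariant factors (1,1,1,1,1,1).

The boundary map ∂_2: C_2 → C_1 sends each 2-simplex [p,q,r] to [q,r] − [p,r] + [p,q]. For instance
  ∂cef = ef − cf + ce,
  ∂acd = cd − ad + ac.
As a 18×12 matrix over Z this has rank 12, with invariant factors (1,1,1,1,1,1,1,1,1,1,1,2).

From H_k ≅ ker(∂_k) / im(∂_{k+1}) we obtain:

  H_0: rank C_0 − rank ∂_1 = 7 − 6 = 1, and the invariant factors of ∂_1 are all 1, so H_0 ≅ Z.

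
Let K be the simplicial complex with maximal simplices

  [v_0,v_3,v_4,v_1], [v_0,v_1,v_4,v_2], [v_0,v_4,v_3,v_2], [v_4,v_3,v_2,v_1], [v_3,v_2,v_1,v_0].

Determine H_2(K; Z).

Order the vertices as v_0 < v_1 < v_2 < v_3 < v_4. Listing each simplex with vertices in this order, K has dimension 3 with simplices:

  0-simplices (5): [v_0], [v_1], [v_2], [v_3], [v_4]
  1-simplices (10): [v_0,v_1], [v_0,v_2], [v_0,v_3], [v_0,v_4], [v_1,v_2], [v_1,v_3], [v_1,v_4], [v_2,v_3], [v_2,v_4], [v_3,v_4]
  2-simplices (10): [v_0,v_1,v_2], [v_0,v_1,v_3], [v_0,v_1,v_4], [v_0,v_2,v_3], [v_0,v_2,v_4], [v_0,v_3,v_4], [v_1,v_2,v_3], [v_1,v_2,v_4], [v_1,v_3,v_4], [v_2,v_3,v_4]
  3-simplices (5): [v_0,v_1,v_2,v_3], [v_0,v_1,v_2,v_4], [v_0,v_1,v_3,v_4], [v_0,v_2,v_3,v_4], [v_1,v_2,v_3,v_4]

Hence C_0 ≅ Z^5, C_1 ≅ Z^10, C_2 ≅ Z^10, C_3 ≅ Z^5.

The boundary map ∂_1: C_1 → C_0 is given by ∂[p,q] = [q] − [p]. For instance
  ∂[v_0,v_2] = [v_2] − [v_0].
This gives a 5×10 integer matrix of rank 4; reducing to Smith normal form yields diagonal entries (1,1,1,1).

The boundary map ∂_2: C_2 → C_1 sends each 2-simplex [p,q,r] to [q,r] − [p,r] + [p,q]. For instance
  ∂[v_1,v_2,v_4] = [v_2,v_4] − [v_1,v_4] + [v_1,v_2],
  ∂[v_0,v_2,v_4] = [v_2,v_4] − [v_0,v_4] + [v_0,v_2].
This gives a 10×10 integer matrix of rank 6; reducing to Smith normal form yields diagonal entries (1,1,1,1,1,1).

The boundary map ∂_3: C_3 → C_2 sends each 3-simplex σ to the alternating sum Σ_i (−1)^i (σ with its i-th vertex removed). For instance
  ∂[v_0,v_1,v_2,v_4] = [v_1,v_2,v_4] − [v_0,v_2,v_4] + [v_0,v_1,v_4] − [v_0,v_1,v_2],
  ∂[v_0,v_2,v_3,v_4] = [v_2,v_3,v_4] − [v_0,v_3,v_4] + [v_0,v_2,v_4] − [v_0,v_2,v_3].
The 10×5 boundary matrix has rank 4 and Smith normal form diag(1,1,1,1).

Computing H_k = (kernel of ∂_k) / (image of ∂_{k+1}):

  H_2: rank ker ∂_2 − rank ∂_3 = (10 − 6) − 4 = 0, and the invariant factors of ∂_3 are all 1, so H_2 = 0.

H_2 ≅ 0.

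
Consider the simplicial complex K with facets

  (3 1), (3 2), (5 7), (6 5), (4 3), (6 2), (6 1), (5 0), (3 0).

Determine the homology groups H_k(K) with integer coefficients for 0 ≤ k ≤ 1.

H_0 ≅ Z,  H_1 ≅ Z^2.

We work with the vertex ordering 0 < 1 < 2 < 3 < 4 < 5 < 6 < 7. The simplices of K, each written with vertices in increasing order, are:

  0-simplices (8): [0], [1], [2], [3], [4], [5], [6], [7]
  1-simplices (9): [0,3], [0,5], [1,3], [1,6], [2,3], [2,6], [3,4], [5,6], [5,7]

giving chain groups C_0 ≅ Z^8, C_1 ≅ Z^9.

The boundary map ∂_1: C_1 → C_0 sends each edge [p,q] (with p < q) to q − p. For instance
  ∂[2,3] = [3] − [2].
The 8×9 boundary matrix has rank 7 and Smith normal form diag(1,1,1,1,1,1,1).

Now H_k = ker ∂_k / im ∂_{k+1}, so:

  H_0: rank C_0 − rank ∂_1 = 8 − 7 = 1, and the invariant factors of ∂_1 are all 1, so H_0 ≅ Z.
  H_1: rank ker ∂_1 − rank ∂_2 = (9 − 7) − 0 = 2, and there is no ∂_2, so H_1 ≅ Z^2.

As a check, the Euler characteristic is 8 − 9 = -1, which agrees with 1 − 2 = -1.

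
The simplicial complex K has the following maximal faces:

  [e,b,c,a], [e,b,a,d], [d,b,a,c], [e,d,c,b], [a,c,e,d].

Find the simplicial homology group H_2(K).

Take the total order a < b < c < d < e on the vertex set. Then K (dimension 3) consists of the simplices:

  0-simplices (5): a, b, c, d, e
  1-simplices (10): ab, ac, ad, ae, bc, bd, be, cd, ce, de
  2-simplices (10): abc, abd, abe, acd, ace, ade, bcd, bce, bde, cde
  3-simplices (5): abcd, abce, abde, acde, bcde

giving chain groups C_0 ≅ Z^5, C_1 ≅ Z^10, C_2 ≅ Z^10, C_3 ≅ Z^5.

Boundary ∂_1: C_1 → C_0 sends each edge [p,q] (with p < q) to q − p.
The resulting 5×10 matrix has rank 4, and its Smith normal form has invariant factors (1,1,1,1).

The boundary map ∂_2: C_2 → C_1 sends each 2-simplex [p,q,r] to [q,r] − [p,r] + [p,q]. For instance
  ∂bce = ce − be + bc,
  ∂abc = bc − ac + ab.
As a 10×10 matrix over Z this has rank 6, with invariant factors (1,1,1,1,1,1).

Boundary ∂_3: C_3 → C_2 sends each 3-simplex σ to the alternating sum Σ_i (−1)^i (σ with its i-th vertex removed). For instance
  ∂bcde = cde − bde + bce − bcd,
  ∂abde = bde − ade + abe − abd.
The 10×5 boundary matrix has rank 4 and Smith normal form diag(1,1,1,1).

Reading off H_k = ker ∂_k / im ∂_{k+1}:

  H_2: rank ker ∂_2 − rank ∂_3 = (10 − 6) − 4 = 0, and the invariant factors of ∂_3 are all 1, so H_2 = 0.

(K is a triangulation of the 3-sphere S^3.)

H_2 = 0.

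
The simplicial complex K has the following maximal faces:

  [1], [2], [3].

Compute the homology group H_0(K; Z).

Take the total order 1 < 2 < 3 on the vertex set. Then K (dimension 0) consists of the simplices:

  0-simplices (3): [1], [2], [3]

so the chain groups are C_0 ≅ Z^3.

From H_k ≅ ker(∂_k) / im(∂_{k+1}) we obtain:

  H_0: rank C_0 − rank ∂_1 = 3 − 0 = 3, and there is no ∂_1, so H_0 ≅ Z^3.

(K is a triangulation of a set of 3 points.)

H_0 ≅ Z^3.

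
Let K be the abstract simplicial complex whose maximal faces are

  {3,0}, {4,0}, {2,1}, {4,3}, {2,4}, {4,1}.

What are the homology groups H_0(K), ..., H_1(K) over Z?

We work with the vertex ordering 0 < 1 < 2 < 3 < 4. The simplices of K, each written with vertices in increasing order, are:

  0-simplices (5): [0], [1], [2], [3], [4]
  1-simplices (6): [0,3], [0,4], [1,2], [1,4], [2,4], [3,4]

so the chain groups are C_0 ≅ Z^5, C_1 ≅ Z^6.

The boundary map ∂_1: C_1 → C_0 maps an edge to its endpoints' difference, ∂[p,q] = q − p. For instance
  ∂[3,4] = [4] − [3].
The resulting 5×6 matrix has rank 4, and its Smith normal form has invariant factors (1,1,1,1).

Computing H_k = (kernel of ∂_k) / (image of ∂_{k+1}):

  H_0: rank C_0 − rank ∂_1 = 5 − 4 = 1, and the invariant factors of ∂_1 are all 1, so H_0 = Z.
  H_1: rank ker ∂_1 − rank ∂_2 = (6 − 4) − 0 = 2, and there is no ∂_2, so H_1 = Z^2.

H_0 ≅ Z,  H_1 ≅ Z^2.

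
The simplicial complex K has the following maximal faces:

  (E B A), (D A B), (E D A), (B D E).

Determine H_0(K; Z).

H_0 ≅ Z.

Take the total order A < B < D < E on the vertex set. Then K (dimension 2) consists of the simplices:

  0-simplices (4): A, B, D, E
  1-simplices (6): AB, AD, AE, BD, BE, DE
  2-simplices (4): ABD, ABE, ADE, BDE

giving chain groups C_0 ≅ Z^4, C_1 ≅ Z^6, C_2 ≅ Z^4.

Boundary ∂_1: C_1 → C_0 is given by ∂[p,q] = [q] − [p]. For instance
  ∂AD = D − A.
This gives a 4×6 integer matrix of rank 3; reducing to Smith normal form yields diagonal entries (1,1,1).

∂_2: C_2 → C_1 maps a triangle to the signed sum of its edges. For instance
  ∂BDE = DE − BE + BD,
  ∂ABE = BE − AE + AB.
The 6×4 boundary matrix has rank 3 and Smith normal form diag(1,1,1).

From H_k ≅ ker(∂_k) / im(∂_{k+1}) we obtain:

  H_0: rank C_0 − rank ∂_1 = 4 − 3 = 1, and the invariant factors of ∂_1 are all 1, so H_0 ≅ Z.

(K is a triangulation of the 2-sphere S^2.)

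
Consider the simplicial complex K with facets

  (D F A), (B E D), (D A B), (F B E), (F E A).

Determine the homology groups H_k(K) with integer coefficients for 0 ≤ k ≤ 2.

Order the vertices as A < B < D < E < F. Listing each simplex with vertices in this order, K has dimension 2 with simplices:

  0-simplices (5): A, B, D, E, F
  1-simplices (10): AB, AD, AE, AF, BD, BE, BF, DE, DF, EF
  2-simplices (5): ABD, ADF, AEF, BDE, BEF

so the chain groups are C_0 ≅ Z^5, C_1 ≅ Z^10, C_2 ≅ Z^5.

The boundary map ∂_1: C_1 → C_0 maps an edge to its endpoints' difference, ∂[p,q] = q − p.
This gives a 5×10 integer matrix of rank 4; reducing to Smith normal form yields diagonal entries (1,1,1,1).

The boundary map ∂_2: C_2 → C_1 sends each 2-simplex [p,q,r] to [q,r] − [p,r] + [p,q]. For instance
  ∂ADF = DF − AF + AD,
  ∂ABD = BD − AD + AB.
As a 10×5 matrix over Z this has rank 5, with invariant factors (1,1,1,1,1).

Reading off H_k = ker ∂_k / im ∂_{k+1}:

  H_0: rank C_0 − rank ∂_1 = 5 − 4 = 1, and the invariant factors of ∂_1 are all 1, so H_0 = Z.
  H_1: rank ker ∂_1 − rank ∂_2 = (10 − 4) − 5 = 1, and the invariant factors of ∂_2 are all 1, so H_1 = Z.
  H_2: rank ker ∂_2 − rank ∂_3 = (5 − 5) − 0 = 0, and there is no ∂_3, so H_2 = 0.

(K is a triangulation of the Möbius band.)

H_0 ≅ Z,  H_1 ≅ Z,  H_2 = 0.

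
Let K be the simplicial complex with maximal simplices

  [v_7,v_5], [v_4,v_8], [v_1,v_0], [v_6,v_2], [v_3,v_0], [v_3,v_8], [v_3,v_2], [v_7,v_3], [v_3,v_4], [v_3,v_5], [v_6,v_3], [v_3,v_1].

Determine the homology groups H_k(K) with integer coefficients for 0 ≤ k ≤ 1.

Order the vertices as v_0 < v_1 < v_2 < v_3 < v_4 < v_5 < v_6 < v_7 < v_8. Listing each simplex with vertices in this order, K has dimension 1 with simplices:

  0-simplices (9): [v_0], [v_1], [v_2], [v_3], [v_4], [v_5], [v_6], [v_7], [v_8]
  1-simplices (12): [v_0,v_1], [v_0,v_3], [v_1,v_3], [v_2,v_3], [v_2,v_6], [v_3,v_4], [v_3,v_5], [v_3,v_6], [v_3,v_7], [v_3,v_8], [v_4,v_8], [v_5,v_7]

so the chain groups are C_0 ≅ Z^9, C_1 ≅ Z^12.

The boundary map ∂_1: C_1 → C_0 sends each edge [p,q] (with p < q) to q − p.
The resulting 9×12 matrix has rank 8, and its Smith normal form has invariant factors (1,1,1,1,1,1,1,1).

From H_k ≅ ker(∂_k) / im(∂_{k+1}) we obtain:

  H_0: rank C_0 − rank ∂_1 = 9 − 8 = 1, and the invariant factors of ∂_1 are all 1, so H_0 = Z.
  H_1: rank ker ∂_1 − rank ∂_2 = (12 − 8) − 0 = 4, and there is no ∂_2, so H_1 = Z^4.

As a check, the Euler characteristic is 9 − 12 = -3, which agrees with 1 − 4 = -3.

H_0 = Z,  H_1 = Z^4.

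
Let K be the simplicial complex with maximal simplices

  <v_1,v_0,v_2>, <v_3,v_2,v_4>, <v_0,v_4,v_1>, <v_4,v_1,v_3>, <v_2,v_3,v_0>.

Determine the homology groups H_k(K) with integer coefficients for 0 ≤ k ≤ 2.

Fix the vertex order v_0 < v_1 < v_2 < v_3 < v_4 and write every simplex with vertices in increasing order. Then dim K = 2 and the simplices of K are:

  0-simplices (5): [v_0], [v_1], [v_2], [v_3], [v_4]
  1-simplices (10): [v_0,v_1], [v_0,v_2], [v_0,v_3], [v_0,v_4], [v_1,v_2], [v_1,v_3], [v_1,v_4], [v_2,v_3], [v_2,v_4], [v_3,v_4]
  2-simplices (5): [v_0,v_1,v_2], [v_0,v_1,v_4], [v_0,v_2,v_3], [v_1,v_3,v_4], [v_2,v_3,v_4]

so the chain groups are C_0 ≅ Z^5, C_1 ≅ Z^10, C_2 ≅ Z^5.

Boundary ∂_1: C_1 → C_0 sends each edge [p,q] (with p < q) to q − p. For instance
  ∂[v_0,v_4] = [v_4] − [v_0].
As a 5×10 matrix over Z this has rank 4, with invariant factors (1,1,1,1).

The boundary map ∂_2: C_2 → C_1 sends each 2-simplex [p,q,r] to [q,r] − [p,r] + [p,q]. For instance
  ∂[v_0,v_1,v_2] = [v_1,v_2] − [v_0,v_2] + [v_0,v_1],
  ∂[v_0,v_2,v_3] = [v_2,v_3] − [v_0,v_3] + [v_0,v_2].
The resulting 10×5 matrix has rank 5, and its Smith normal form has invariant factors (1,1,1,1,1).

Computing H_k = (kernel of ∂_k) / (image of ∂_{k+1}):

  H_0: rank C_0 − rank ∂_1 = 5 − 4 = 1, and the invariant factors of ∂_1 are all 1, so H_0 = Z.
  H_1: rank ker ∂_1 − rank ∂_2 = (10 − 4) − 5 = 1, and the invariant factors of ∂_2 are all 1, so H_1 = Z.
  H_2: rank ker ∂_2 − rank ∂_3 = (5 − 5) − 0 = 0, and there is no ∂_3, so H_2 = 0.

(K is a triangulation of the Möbius band.)

H_0 = Z,  H_1 = Z,  H_2 = 0.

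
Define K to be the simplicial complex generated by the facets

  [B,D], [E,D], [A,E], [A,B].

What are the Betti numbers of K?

b_0 = 1, b_1 = 1.

Take the total order A < B < D < E on the vertex set. Then K (dimension 1) consists of the simplices:

  0-simplices (4): A, B, D, E
  1-simplices (4): AB, AE, BD, DE

giving chain groups C_0 ≅ Z^4, C_1 ≅ Z^4.

The boundary map ∂_1: C_1 → C_0 sends each edge [p,q] (with p < q) to q − p.
This gives a 4×4 integer matrix of rank 3; reducing to Smith normal form yields diagonal entries (1,1,1).

Reading off H_k = ker ∂_k / im ∂_{k+1}:

  H_0: rank C_0 − rank ∂_1 = 4 − 3 = 1, and the invariant factors of ∂_1 are all 1, so H_0 = Z.
  H_1: rank ker ∂_1 − rank ∂_2 = (4 − 3) − 0 = 1, and there is no ∂_2, so H_1 = Z.

Hence the Betti numbers are b_0 = 1, b_1 = 1.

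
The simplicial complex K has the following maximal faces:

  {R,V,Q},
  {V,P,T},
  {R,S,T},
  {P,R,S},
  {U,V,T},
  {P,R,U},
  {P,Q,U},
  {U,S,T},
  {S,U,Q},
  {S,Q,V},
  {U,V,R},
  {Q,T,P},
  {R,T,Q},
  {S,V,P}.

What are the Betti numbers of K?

b_0 = 1, b_1 = 2, b_2 = 1.

We work with the vertex ordering P < Q < R < S < T < U < V. The simplices of K, each written with vertices in increasing order, are:

  0-simplices (7): P, Q, R, S, T, U, V
  1-simplices (21): PQ, PR, PS, PT, PU, PV, QR, QS, QT, QU, QV, RS, RT, RU, RV, ST, SU, SV, TU, TV, UV
  2-simplices (14): PQT, PQU, PRS, PRU, PSV, PTV, QRT, QRV, QSU, QSV, RST, RUV, STU, TUV

so the chain groups are C_0 ≅ Z^7, C_1 ≅ Z^21, C_2 ≅ Z^14.

The boundary map ∂_1: C_1 → C_0 maps an edge to its endpoints' difference, ∂[p,q] = q − p.
The resulting 7×21 matrix has rank 6, and its Smith normal form has invariant factors (1,1,1,1,1,1).

The boundary map ∂_2: C_2 → C_1 sends each 2-simplex [p,q,r] to [q,r] − [p,r] + [p,q]. For instance
  ∂QSV = SV − QV + QS,
  ∂PQT = QT − PT + PQ.
This gives a 21×14 integer matrix of rank 13; reducing to Smith normal form yields diagonal entries (1,1,1,1,1,1,1,1,1,1,1,1,1).

From H_k ≅ ker(∂_k) / im(∂_{k+1}) we obtain:

  H_0: rank C_0 − rank ∂_1 = 7 − 6 = 1, and the invariant factors of ∂_1 are all 1, so H_0 = Z.
  H_1: rank ker ∂_1 − rank ∂_2 = (21 − 6) − 13 = 2, and the invariant factors of ∂_2 are all 1, so H_1 = Z^2.
  H_2: rank ker ∂_2 − rank ∂_3 = (14 − 13) − 0 = 1, and there is no ∂_3, so H_2 = Z.

Hence the Betti numbers are b_0 = 1, b_1 = 2, b_2 = 1.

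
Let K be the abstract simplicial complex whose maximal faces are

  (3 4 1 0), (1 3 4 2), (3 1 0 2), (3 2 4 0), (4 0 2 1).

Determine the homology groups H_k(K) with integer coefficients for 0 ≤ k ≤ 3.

Order the vertices as 0 < 1 < 2 < 3 < 4. Listing each simplex with vertices in this order, K has dimension 3 with simplices:

  0-simplices (5): [0], [1], [2], [3], [4]
  1-simplices (10): [0,1], [0,2], [0,3], [0,4], [1,2], [1,3], [1,4], [2,3], [2,4], [3,4]
  2-simplices (10): [0,1,2], [0,1,3], [0,1,4], [0,2,3], [0,2,4], [0,3,4], [1,2,3], [1,2,4], [1,3,4], [2,3,4]
  3-simplices (5): [0,1,2,3], [0,1,2,4], [0,1,3,4], [0,2,3,4], [1,2,3,4]

giving chain groups C_0 ≅ Z^5, C_1 ≅ Z^10, C_2 ≅ Z^10, C_3 ≅ Z^5.

Boundary ∂_1: C_1 → C_0 maps an edge to its endpoints' difference, ∂[p,q] = q − p.
This gives a 5×10 integer matrix of rank 4; reducing to Smith normal form yields diagonal entries (1,1,1,1).

Boundary ∂_2: C_2 → C_1 sends each 2-simplex [p,q,r] to [q,r] − [p,r] + [p,q]. For instance
  ∂[0,1,4] = [1,4] − [0,4] + [0,1],
  ∂[0,1,3] = [1,3] − [0,3] + [0,1].
As a 10×10 matrix over Z this has rank 6, with invariant factors (1,1,1,1,1,1).

Boundary ∂_3: C_3 → C_2 sends each 3-simplex σ to the alternating sum Σ_i (−1)^i (σ with its i-th vertex removed). For instance
  ∂[0,1,3,4] = [1,3,4] − [0,3,4] + [0,1,4] − [0,1,3],
  ∂[0,1,2,3] = [1,2,3] − [0,2,3] + [0,1,3] − [0,1,2].
The 10×5 boundary matrix has rank 4 and Smith normal form diag(1,1,1,1).

Now H_k = ker ∂_k / im ∂_{k+1}, so:

  H_0: rank C_0 − rank ∂_1 = 5 − 4 = 1, and the invariant factors of ∂_1 are all 1, so H_0 = Z.
  H_1: rank ker ∂_1 − rank ∂_2 = (10 − 4) − 6 = 0, and the invariant factors of ∂_2 are all 1, so H_1 = 0.
  H_2: rank ker ∂_2 − rank ∂_3 = (10 − 6) − 4 = 0, and the invariant factors of ∂_3 are all 1, so H_2 = 0.
  H_3: rank ker ∂_3 − rank ∂_4 = (5 − 4) − 0 = 1, and there is no ∂_4, so H_3 = Z.

As a check, the Euler characteristic is 5 − 10 + 10 − 5 = 0, which agrees with 1 − 0 + 0 − 1 = 0.

H_0 ≅ Z,  H_1 = 0,  H_2 = 0,  H_3 ≅ Z.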